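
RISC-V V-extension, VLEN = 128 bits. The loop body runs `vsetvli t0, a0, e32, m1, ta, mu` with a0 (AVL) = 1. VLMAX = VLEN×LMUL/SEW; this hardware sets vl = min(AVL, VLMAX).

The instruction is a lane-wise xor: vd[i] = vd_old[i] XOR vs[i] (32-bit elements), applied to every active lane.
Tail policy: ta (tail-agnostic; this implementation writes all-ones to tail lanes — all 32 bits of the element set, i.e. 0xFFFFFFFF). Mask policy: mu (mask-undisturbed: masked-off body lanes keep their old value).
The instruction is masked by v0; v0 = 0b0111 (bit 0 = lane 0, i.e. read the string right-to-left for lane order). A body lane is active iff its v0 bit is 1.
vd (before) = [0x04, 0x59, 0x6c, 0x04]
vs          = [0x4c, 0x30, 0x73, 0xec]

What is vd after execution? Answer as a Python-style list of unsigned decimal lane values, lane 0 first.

vd = [72, 4294967295, 4294967295, 4294967295]

VLMAX = VLEN×LMUL/SEW = 128×1/32 = 4
vl = min(AVL, VLMAX) = min(1, 4) = 1
vd[0] xor(0x04,0x4c) -> 0x48
vd[1] tail/ones -> 0xffffffff
vd[2] tail/ones -> 0xffffffff
vd[3] tail/ones -> 0xffffffff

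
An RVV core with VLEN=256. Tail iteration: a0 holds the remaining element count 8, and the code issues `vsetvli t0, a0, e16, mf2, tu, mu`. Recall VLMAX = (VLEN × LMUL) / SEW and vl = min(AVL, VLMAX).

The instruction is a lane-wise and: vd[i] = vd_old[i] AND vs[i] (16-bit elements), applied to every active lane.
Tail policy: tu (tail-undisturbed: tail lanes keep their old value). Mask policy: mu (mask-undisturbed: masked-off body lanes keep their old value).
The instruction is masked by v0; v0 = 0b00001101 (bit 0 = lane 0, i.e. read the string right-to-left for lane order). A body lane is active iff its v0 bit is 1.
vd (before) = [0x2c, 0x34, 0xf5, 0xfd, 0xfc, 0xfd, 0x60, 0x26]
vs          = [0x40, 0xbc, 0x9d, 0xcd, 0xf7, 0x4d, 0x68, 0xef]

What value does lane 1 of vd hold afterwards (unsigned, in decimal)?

vd[1] = 52

VLMAX = VLEN×LMUL/SEW = 256×1/2/16 = 8
vl ← min(8, 8) = 8
lane  0: and(0x2c,0x40) ⇒ 0x00
lane  1: mask-off/keep ⇒ 0x34
lane  2: and(0xf5,0x9d) ⇒ 0x95
lane  3: and(0xfd,0xcd) ⇒ 0xcd
lane  4: mask-off/keep ⇒ 0xfc
lane  5: mask-off/keep ⇒ 0xfd
lane  6: mask-off/keep ⇒ 0x60
lane  7: mask-off/keep ⇒ 0x26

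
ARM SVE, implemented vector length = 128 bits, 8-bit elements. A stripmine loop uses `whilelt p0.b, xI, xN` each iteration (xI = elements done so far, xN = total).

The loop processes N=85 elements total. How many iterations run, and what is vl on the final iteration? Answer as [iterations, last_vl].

register lanes = 128/8 = 16
N=85: ⌈85/16⌉ = 6 iters; last vl = 85 − 5×16 = 5

[iterations, last_vl] = [6, 5]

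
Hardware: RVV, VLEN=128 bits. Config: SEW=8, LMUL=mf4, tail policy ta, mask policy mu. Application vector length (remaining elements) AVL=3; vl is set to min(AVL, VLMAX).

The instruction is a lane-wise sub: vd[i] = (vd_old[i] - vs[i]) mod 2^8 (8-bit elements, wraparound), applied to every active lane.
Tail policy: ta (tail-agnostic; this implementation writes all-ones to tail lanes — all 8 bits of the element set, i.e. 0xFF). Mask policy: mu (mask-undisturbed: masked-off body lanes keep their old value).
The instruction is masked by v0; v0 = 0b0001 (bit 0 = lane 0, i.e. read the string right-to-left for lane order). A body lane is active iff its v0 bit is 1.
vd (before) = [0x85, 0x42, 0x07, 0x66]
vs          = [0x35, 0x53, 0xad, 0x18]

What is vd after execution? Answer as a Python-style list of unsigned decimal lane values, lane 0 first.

vd = [80, 66, 7, 255]

VLMAX = (128 × 1/4) / 8 = 4 lanes
vl = min(AVL, VLMAX) = min(3, 4) = 3
vd[0] sub(0x85,0x35) -> 0x50
vd[1] mask-off/keep -> 0x42
vd[2] mask-off/keep -> 0x07
vd[3] tail/ones -> 0xff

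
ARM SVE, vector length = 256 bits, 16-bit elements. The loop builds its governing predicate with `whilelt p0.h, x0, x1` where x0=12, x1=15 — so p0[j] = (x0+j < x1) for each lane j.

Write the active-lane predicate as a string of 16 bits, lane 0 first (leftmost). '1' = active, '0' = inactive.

predicate = 1110000000000000

lane count: 256 div 16 = 16
whilelt: lane j active iff 12+j < 15 → j < 3 → 3 active
bits (lane 0 leftmost): 1110000000000000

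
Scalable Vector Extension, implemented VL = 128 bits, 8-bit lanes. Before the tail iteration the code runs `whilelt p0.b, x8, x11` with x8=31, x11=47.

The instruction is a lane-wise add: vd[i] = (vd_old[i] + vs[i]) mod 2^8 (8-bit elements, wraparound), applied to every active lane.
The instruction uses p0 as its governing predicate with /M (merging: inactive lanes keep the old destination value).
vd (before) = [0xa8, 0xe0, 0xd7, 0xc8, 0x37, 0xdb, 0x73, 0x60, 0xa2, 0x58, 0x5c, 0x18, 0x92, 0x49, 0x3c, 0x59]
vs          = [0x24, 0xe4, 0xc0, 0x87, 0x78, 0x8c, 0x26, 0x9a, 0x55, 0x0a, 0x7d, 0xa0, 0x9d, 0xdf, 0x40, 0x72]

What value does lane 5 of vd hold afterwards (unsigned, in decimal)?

lane count: 128 div 8 = 16
p0[j] = (31+j < 47); true for j=0..15 → 16 lanes set
  i=0: add(0xa8,0x24) → 204
  i=1: add(0xe0,0xe4) → 196
  i=2: add(0xd7,0xc0) → 151
  i=3: add(0xc8,0x87) → 79
  i=4: add(0x37,0x78) → 175
  i=5: add(0xdb,0x8c) → 103
  i=6: add(0x73,0x26) → 153
  i=7: add(0x60,0x9a) → 250
  i=8: add(0xa2,0x55) → 247
  i=9: add(0x58,0x0a) → 98
  i=10: add(0x5c,0x7d) → 217
  i=11: add(0x18,0xa0) → 184
  i=12: add(0x92,0x9d) → 47
  i=13: add(0x49,0xdf) → 40
  i=14: add(0x3c,0x40) → 124
  i=15: add(0x59,0x72) → 203

vd[5] = 103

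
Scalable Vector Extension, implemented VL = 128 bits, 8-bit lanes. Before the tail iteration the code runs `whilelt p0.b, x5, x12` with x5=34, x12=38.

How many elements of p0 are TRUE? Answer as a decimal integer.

vl = 4

register lanes = 128/8 = 16
active while 34+j < 38, i.e. j ∈ [0,4) capped at 16 ⇒ 4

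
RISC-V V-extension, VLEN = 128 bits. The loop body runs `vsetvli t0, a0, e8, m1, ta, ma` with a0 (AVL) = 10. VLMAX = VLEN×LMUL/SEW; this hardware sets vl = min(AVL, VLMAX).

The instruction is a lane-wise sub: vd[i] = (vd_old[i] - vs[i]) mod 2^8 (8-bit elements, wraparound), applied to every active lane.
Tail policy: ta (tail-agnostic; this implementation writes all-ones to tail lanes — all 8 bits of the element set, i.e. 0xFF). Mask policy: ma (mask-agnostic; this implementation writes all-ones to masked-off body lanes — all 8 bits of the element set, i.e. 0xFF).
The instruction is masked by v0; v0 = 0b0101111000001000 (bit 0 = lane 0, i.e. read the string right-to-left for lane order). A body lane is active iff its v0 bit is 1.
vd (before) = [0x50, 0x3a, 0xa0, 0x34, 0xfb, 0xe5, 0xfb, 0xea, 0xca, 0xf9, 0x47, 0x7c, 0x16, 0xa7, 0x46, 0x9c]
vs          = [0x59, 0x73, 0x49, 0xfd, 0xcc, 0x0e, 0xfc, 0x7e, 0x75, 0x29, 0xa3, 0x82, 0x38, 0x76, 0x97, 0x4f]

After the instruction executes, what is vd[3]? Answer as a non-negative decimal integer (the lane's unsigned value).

vd[3] = 55

VLMAX = VLEN×LMUL/SEW = 128×1/8 = 16
AVL=10 ≤ VLMAX=16, so vl = 10
  i=0: mask-off/ones → 255
  i=1: mask-off/ones → 255
  i=2: mask-off/ones → 255
  i=3: sub(0x34,0xfd) → 55
  i=4: mask-off/ones → 255
  i=5: mask-off/ones → 255
  i=6: mask-off/ones → 255
  i=7: mask-off/ones → 255
  i=8: mask-off/ones → 255
  i=9: sub(0xf9,0x29) → 208
  i=10: tail/ones → 255
  i=11: tail/ones → 255
  i=12: tail/ones → 255
  i=13: tail/ones → 255
  i=14: tail/ones → 255
  i=15: tail/ones → 255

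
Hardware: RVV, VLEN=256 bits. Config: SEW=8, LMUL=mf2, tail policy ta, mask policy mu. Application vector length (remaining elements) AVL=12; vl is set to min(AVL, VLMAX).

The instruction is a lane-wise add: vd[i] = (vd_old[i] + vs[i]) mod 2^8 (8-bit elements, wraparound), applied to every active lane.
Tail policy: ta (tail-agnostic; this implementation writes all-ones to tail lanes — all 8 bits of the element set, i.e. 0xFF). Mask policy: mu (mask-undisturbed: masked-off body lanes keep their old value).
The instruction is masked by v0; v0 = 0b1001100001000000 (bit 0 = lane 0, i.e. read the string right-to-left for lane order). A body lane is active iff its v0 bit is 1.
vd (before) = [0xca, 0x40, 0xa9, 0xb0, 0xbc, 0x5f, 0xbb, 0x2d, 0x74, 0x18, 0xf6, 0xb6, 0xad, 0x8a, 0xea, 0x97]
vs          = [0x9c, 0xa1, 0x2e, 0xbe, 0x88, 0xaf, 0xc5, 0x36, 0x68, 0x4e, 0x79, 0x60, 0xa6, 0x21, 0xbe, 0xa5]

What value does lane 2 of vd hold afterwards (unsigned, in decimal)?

vd[2] = 169

VLMAX = (256 × 1/2) / 8 = 16 lanes
vl = min(AVL, VLMAX) = min(12, 16) = 12
lane  0: mask-off/keep ⇒ 0xca
lane  1: mask-off/keep ⇒ 0x40
lane  2: mask-off/keep ⇒ 0xa9
lane  3: mask-off/keep ⇒ 0xb0
lane  4: mask-off/keep ⇒ 0xbc
lane  5: mask-off/keep ⇒ 0x5f
lane  6: add(0xbb,0xc5) ⇒ 0x80
lane  7: mask-off/keep ⇒ 0x2d
lane  8: mask-off/keep ⇒ 0x74
lane  9: mask-off/keep ⇒ 0x18
lane 10: mask-off/keep ⇒ 0xf6
lane 11: add(0xb6,0x60) ⇒ 0x16
lane 12: tail/ones ⇒ 0xff
lane 13: tail/ones ⇒ 0xff
lane 14: tail/ones ⇒ 0xff
lane 15: tail/ones ⇒ 0xff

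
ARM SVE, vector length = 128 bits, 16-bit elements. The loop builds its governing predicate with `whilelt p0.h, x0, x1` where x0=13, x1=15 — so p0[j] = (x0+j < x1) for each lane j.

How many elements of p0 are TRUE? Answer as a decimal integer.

vl = 2

lane count: 128 div 16 = 8
whilelt: lane j active iff 13+j < 15 → j < 2 → 2 active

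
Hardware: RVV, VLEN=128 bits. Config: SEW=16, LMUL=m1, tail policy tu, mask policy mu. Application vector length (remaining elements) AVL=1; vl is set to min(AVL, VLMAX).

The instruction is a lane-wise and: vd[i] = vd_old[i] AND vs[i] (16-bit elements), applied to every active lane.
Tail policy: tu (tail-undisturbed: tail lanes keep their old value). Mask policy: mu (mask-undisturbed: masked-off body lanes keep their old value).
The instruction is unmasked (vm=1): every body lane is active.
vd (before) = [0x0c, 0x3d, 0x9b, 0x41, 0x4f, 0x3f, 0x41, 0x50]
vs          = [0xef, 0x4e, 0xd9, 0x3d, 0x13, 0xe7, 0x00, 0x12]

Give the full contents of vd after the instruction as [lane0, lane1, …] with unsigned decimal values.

vd = [12, 61, 155, 65, 79, 63, 65, 80]

VLMAX = (128 × 1) / 16 = 8 lanes
vl = min(AVL, VLMAX) = min(1, 8) = 1
  i=0: and(0x0c,0xef) → 12
  i=1: tail/keep → 61
  i=2: tail/keep → 155
  i=3: tail/keep → 65
  i=4: tail/keep → 79
  i=5: tail/keep → 63
  i=6: tail/keep → 65
  i=7: tail/keep → 80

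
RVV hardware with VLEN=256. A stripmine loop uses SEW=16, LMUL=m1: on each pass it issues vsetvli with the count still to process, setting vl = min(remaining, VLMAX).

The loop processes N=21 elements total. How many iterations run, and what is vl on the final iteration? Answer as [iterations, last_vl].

[iterations, last_vl] = [2, 5]

lanes per group: 256·1/16 = 16
21 elements at 16/iter → 2 passes, remainder 5 on the last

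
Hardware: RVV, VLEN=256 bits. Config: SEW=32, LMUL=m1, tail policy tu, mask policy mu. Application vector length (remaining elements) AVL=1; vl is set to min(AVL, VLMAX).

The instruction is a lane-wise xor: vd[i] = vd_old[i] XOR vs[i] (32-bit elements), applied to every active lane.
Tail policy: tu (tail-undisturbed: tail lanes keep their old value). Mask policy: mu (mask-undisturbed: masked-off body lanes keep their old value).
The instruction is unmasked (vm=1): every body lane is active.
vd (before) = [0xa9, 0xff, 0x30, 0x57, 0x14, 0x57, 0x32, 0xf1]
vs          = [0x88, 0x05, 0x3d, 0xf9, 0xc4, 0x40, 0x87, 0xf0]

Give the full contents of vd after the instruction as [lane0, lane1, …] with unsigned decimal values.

VLMAX = (256 × 1) / 32 = 8 lanes
vl = min(AVL, VLMAX) = min(1, 8) = 1
lane  0: xor(0xa9,0x88) ⇒ 0x21
lane  1: tail/keep ⇒ 0xff
lane  2: tail/keep ⇒ 0x30
lane  3: tail/keep ⇒ 0x57
lane  4: tail/keep ⇒ 0x14
lane  5: tail/keep ⇒ 0x57
lane  6: tail/keep ⇒ 0x32
lane  7: tail/keep ⇒ 0xf1

vd = [33, 255, 48, 87, 20, 87, 50, 241]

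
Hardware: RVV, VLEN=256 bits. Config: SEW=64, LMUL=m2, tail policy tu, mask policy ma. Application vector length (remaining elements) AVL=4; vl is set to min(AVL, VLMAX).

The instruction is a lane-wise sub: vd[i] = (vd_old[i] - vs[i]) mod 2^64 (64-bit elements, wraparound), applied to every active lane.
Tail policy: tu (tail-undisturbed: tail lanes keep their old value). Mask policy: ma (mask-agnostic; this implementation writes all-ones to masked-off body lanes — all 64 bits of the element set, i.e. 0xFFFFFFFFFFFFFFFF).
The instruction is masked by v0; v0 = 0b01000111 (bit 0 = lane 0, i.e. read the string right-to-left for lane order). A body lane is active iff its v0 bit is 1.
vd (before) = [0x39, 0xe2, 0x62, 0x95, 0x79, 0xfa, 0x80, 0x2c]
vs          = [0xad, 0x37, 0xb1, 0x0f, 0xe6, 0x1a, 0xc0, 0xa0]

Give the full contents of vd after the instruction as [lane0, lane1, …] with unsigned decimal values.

vd = [18446744073709551500, 171, 18446744073709551537, 18446744073709551615, 121, 250, 128, 44]

VLMAX = VLEN×LMUL/SEW = 256×2/64 = 8
vl ← min(4, 8) = 4
  i=0: sub(0x39,0xad) → 18446744073709551500
  i=1: sub(0xe2,0x37) → 171
  i=2: sub(0x62,0xb1) → 18446744073709551537
  i=3: mask-off/ones → 18446744073709551615
  i=4: tail/keep → 121
  i=5: tail/keep → 250
  i=6: tail/keep → 128
  i=7: tail/keep → 44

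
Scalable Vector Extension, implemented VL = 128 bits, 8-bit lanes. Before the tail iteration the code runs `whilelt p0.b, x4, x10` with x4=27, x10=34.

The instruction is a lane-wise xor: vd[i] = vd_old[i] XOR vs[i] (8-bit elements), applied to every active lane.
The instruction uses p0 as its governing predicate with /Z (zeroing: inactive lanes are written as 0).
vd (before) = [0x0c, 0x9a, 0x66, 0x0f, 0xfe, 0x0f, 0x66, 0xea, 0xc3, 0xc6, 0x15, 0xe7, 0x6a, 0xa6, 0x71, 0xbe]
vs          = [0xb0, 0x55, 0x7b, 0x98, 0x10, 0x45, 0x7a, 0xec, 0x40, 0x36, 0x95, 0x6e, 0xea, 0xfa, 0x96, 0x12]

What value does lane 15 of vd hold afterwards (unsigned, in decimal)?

lane count: 128 div 8 = 16
p0[j] = (27+j < 34); true for j=0..6 → 7 lanes set
vd[0] xor(0x0c,0xb0) -> 0xbc
vd[1] xor(0x9a,0x55) -> 0xcf
vd[2] xor(0x66,0x7b) -> 0x1d
vd[3] xor(0x0f,0x98) -> 0x97
vd[4] xor(0xfe,0x10) -> 0xee
vd[5] xor(0x0f,0x45) -> 0x4a
vd[6] xor(0x66,0x7a) -> 0x1c
vd[7] tail/zero -> 0x00
vd[8] tail/zero -> 0x00
vd[9] tail/zero -> 0x00
vd[10] tail/zero -> 0x00
vd[11] tail/zero -> 0x00
vd[12] tail/zero -> 0x00
vd[13] tail/zero -> 0x00
vd[14] tail/zero -> 0x00
vd[15] tail/zero -> 0x00

vd[15] = 0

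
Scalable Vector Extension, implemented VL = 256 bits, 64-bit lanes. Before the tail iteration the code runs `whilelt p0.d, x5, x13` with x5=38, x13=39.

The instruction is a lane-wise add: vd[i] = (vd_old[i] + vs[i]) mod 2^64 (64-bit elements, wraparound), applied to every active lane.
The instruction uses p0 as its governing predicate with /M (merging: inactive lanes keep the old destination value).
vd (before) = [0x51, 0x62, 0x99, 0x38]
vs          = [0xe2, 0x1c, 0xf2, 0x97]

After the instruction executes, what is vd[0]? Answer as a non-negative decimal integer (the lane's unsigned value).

vd[0] = 307

lane count: 256 div 64 = 4
whilelt: lane j active iff 38+j < 39 → j < 1 → 1 active
[0] add(0x51,0xe2) = 0x133
[1] tail/keep = 0x62
[2] tail/keep = 0x99
[3] tail/keep = 0x38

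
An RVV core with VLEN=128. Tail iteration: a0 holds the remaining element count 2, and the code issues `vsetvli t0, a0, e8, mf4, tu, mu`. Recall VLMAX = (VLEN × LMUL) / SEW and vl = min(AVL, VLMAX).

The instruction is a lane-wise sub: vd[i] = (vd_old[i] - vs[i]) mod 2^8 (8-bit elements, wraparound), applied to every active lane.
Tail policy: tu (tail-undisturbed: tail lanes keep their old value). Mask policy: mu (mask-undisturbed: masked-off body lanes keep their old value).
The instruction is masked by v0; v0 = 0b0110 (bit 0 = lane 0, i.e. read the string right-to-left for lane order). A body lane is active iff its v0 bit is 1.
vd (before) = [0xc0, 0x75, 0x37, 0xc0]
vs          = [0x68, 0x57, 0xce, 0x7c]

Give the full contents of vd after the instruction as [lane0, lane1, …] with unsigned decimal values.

vd = [192, 30, 55, 192]

lanes per group: 128·1/4/8 = 4
AVL=2 ≤ VLMAX=4, so vl = 2
[0] mask-off/keep = 0xc0
[1] sub(0x75,0x57) = 0x1e
[2] tail/keep = 0x37
[3] tail/keep = 0xc0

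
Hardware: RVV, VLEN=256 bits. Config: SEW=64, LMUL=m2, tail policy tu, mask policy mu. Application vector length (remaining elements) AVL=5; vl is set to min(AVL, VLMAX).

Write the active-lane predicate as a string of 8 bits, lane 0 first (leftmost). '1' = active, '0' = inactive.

lanes per group: 256·2/64 = 8
vl = min(AVL, VLMAX) = min(5, 8) = 5
bits (lane 0 leftmost): 11111000

predicate = 11111000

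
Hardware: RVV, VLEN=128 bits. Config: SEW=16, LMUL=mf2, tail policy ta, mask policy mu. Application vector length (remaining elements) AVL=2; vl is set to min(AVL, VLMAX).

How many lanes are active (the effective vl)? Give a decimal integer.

VLMAX = VLEN×LMUL/SEW = 128×1/2/16 = 4
vl ← min(2, 4) = 2

vl = 2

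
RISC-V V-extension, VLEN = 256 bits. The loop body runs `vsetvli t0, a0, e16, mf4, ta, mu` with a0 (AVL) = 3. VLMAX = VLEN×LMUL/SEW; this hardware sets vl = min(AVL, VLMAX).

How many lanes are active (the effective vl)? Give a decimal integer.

vl = 3

lanes per group: 256·1/4/16 = 4
vl ← min(3, 4) = 3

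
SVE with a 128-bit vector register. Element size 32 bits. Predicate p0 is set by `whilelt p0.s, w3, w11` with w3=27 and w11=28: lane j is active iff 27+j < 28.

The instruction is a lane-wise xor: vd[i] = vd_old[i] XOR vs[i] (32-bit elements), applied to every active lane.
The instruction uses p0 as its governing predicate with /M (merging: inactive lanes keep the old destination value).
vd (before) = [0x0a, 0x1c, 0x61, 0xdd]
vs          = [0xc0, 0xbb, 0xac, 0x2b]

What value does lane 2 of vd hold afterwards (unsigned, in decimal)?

lane count: 128 div 32 = 4
active while 27+j < 28, i.e. j ∈ [0,1) capped at 4 ⇒ 1
[0] xor(0x0a,0xc0) = 0xca
[1] tail/keep = 0x1c
[2] tail/keep = 0x61
[3] tail/keep = 0xdd

vd[2] = 97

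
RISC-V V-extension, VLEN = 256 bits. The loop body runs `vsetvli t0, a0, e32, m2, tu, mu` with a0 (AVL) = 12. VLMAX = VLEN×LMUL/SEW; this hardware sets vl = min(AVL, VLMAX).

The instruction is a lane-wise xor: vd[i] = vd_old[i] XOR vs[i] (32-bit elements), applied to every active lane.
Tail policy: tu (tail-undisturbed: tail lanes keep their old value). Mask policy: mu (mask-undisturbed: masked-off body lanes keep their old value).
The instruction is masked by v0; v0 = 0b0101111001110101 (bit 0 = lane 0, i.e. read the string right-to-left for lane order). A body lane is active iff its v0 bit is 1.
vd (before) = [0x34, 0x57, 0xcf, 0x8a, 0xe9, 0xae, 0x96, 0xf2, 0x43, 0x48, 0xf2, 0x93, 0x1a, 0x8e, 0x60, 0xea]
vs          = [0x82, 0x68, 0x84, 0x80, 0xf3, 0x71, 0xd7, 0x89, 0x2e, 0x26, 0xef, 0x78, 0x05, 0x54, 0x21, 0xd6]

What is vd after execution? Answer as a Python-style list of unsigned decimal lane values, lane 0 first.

VLMAX = VLEN×LMUL/SEW = 256×2/32 = 16
AVL=12 ≤ VLMAX=16, so vl = 12
[0] xor(0x34,0x82) = 0xb6
[1] mask-off/keep = 0x57
[2] xor(0xcf,0x84) = 0x4b
[3] mask-off/keep = 0x8a
[4] xor(0xe9,0xf3) = 0x1a
[5] xor(0xae,0x71) = 0xdf
[6] xor(0x96,0xd7) = 0x41
[7] mask-off/keep = 0xf2
[8] mask-off/keep = 0x43
[9] xor(0x48,0x26) = 0x6e
[10] xor(0xf2,0xef) = 0x1d
[11] xor(0x93,0x78) = 0xeb
[12] tail/keep = 0x1a
[13] tail/keep = 0x8e
[14] tail/keep = 0x60
[15] tail/keep = 0xea

vd = [182, 87, 75, 138, 26, 223, 65, 242, 67, 110, 29, 235, 26, 142, 96, 234]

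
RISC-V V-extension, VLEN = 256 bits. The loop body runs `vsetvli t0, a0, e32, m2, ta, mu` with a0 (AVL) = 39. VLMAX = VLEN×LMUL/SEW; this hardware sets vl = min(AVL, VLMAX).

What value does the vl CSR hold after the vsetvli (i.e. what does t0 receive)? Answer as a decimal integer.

lanes per group: 256·2/32 = 16
vl ← min(39, 16) = 16

vl = 16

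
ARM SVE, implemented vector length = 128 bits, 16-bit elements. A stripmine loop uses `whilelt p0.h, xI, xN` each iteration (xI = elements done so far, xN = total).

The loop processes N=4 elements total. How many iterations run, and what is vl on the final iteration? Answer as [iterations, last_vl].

[iterations, last_vl] = [1, 4]

lane count: 128 div 16 = 8
N=4: ⌈4/8⌉ = 1 iters; last vl = 4 − 0×8 = 4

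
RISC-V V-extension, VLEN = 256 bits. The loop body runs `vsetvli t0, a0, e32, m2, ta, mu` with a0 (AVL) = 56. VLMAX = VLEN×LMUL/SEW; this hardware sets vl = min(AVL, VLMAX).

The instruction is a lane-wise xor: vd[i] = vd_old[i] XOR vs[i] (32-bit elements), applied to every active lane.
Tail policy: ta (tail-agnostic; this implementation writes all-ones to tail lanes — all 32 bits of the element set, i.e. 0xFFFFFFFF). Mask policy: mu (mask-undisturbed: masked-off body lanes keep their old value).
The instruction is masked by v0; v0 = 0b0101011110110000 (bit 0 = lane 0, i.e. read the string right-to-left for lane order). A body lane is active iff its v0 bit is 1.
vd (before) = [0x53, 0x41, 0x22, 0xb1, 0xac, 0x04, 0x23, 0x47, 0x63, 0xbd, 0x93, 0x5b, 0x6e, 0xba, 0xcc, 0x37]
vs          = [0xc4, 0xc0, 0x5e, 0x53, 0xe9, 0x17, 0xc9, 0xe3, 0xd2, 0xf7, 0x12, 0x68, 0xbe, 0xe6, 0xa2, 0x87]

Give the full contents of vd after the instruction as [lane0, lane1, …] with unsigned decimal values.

VLMAX = VLEN×LMUL/SEW = 256×2/32 = 16
vl = min(AVL, VLMAX) = min(56, 16) = 16
[0] mask-off/keep = 0x53
[1] mask-off/keep = 0x41
[2] mask-off/keep = 0x22
[3] mask-off/keep = 0xb1
[4] xor(0xac,0xe9) = 0x45
[5] xor(0x04,0x17) = 0x13
[6] mask-off/keep = 0x23
[7] xor(0x47,0xe3) = 0xa4
[8] xor(0x63,0xd2) = 0xb1
[9] xor(0xbd,0xf7) = 0x4a
[10] xor(0x93,0x12) = 0x81
[11] mask-off/keep = 0x5b
[12] xor(0x6e,0xbe) = 0xd0
[13] mask-off/keep = 0xba
[14] xor(0xcc,0xa2) = 0x6e
[15] mask-off/keep = 0x37

vd = [83, 65, 34, 177, 69, 19, 35, 164, 177, 74, 129, 91, 208, 186, 110, 55]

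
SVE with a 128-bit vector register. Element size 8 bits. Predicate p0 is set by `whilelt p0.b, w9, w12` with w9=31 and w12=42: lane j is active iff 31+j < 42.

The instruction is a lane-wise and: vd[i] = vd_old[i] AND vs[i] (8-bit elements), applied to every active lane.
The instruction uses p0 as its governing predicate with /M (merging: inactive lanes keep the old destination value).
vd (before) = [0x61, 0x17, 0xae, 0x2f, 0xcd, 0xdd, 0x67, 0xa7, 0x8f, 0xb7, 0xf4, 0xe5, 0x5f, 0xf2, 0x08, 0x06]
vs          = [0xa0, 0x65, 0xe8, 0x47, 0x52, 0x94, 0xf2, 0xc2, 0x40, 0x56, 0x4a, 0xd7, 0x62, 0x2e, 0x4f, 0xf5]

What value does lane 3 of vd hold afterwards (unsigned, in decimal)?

128-bit reg / 8-bit elem → 16 lanes
p0[j] = (31+j < 42); true for j=0..10 → 11 lanes set
[0] and(0x61,0xa0) = 0x20
[1] and(0x17,0x65) = 0x05
[2] and(0xae,0xe8) = 0xa8
[3] and(0x2f,0x47) = 0x07
[4] and(0xcd,0x52) = 0x40
[5] and(0xdd,0x94) = 0x94
[6] and(0x67,0xf2) = 0x62
[7] and(0xa7,0xc2) = 0x82
[8] and(0x8f,0x40) = 0x00
[9] and(0xb7,0x56) = 0x16
[10] and(0xf4,0x4a) = 0x40
[11] tail/keep = 0xe5
[12] tail/keep = 0x5f
[13] tail/keep = 0xf2
[14] tail/keep = 0x08
[15] tail/keep = 0x06

vd[3] = 7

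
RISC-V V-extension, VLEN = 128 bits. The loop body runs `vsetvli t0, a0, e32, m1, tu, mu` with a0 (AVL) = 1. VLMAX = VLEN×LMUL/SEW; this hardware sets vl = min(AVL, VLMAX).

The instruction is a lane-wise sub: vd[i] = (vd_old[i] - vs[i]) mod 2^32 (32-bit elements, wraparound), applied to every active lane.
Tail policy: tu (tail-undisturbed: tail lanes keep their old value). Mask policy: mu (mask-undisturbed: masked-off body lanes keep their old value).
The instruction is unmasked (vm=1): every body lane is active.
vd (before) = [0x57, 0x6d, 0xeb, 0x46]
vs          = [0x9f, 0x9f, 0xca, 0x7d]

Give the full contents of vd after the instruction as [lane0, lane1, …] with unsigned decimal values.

vd = [4294967224, 109, 235, 70]

VLMAX = (128 × 1) / 32 = 4 lanes
AVL=1 ≤ VLMAX=4, so vl = 1
vd[0] sub(0x57,0x9f) -> 0xffffffb8
vd[1] tail/keep -> 0x6d
vd[2] tail/keep -> 0xeb
vd[3] tail/keep -> 0x46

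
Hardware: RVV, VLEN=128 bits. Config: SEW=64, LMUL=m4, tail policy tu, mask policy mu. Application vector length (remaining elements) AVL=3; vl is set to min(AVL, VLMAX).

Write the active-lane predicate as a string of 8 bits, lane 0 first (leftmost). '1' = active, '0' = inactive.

predicate = 11100000

lanes per group: 128·4/64 = 8
vl = min(AVL, VLMAX) = min(3, 8) = 3
bits (lane 0 leftmost): 11100000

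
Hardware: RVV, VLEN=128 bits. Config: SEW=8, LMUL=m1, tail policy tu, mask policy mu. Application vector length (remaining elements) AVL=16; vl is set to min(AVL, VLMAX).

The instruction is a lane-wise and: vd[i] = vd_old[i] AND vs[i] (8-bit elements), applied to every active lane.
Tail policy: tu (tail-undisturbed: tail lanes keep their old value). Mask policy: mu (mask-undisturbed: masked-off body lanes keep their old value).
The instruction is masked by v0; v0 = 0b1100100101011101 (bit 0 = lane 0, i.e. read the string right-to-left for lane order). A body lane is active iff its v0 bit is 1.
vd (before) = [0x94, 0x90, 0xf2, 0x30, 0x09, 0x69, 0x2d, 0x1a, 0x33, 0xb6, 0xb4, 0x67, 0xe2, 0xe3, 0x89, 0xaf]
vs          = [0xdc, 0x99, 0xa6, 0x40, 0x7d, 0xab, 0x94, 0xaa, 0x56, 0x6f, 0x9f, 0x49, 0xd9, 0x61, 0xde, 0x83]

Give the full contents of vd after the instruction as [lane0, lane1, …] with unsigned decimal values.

VLMAX = (128 × 1) / 8 = 16 lanes
vl = min(AVL, VLMAX) = min(16, 16) = 16
vd[0] and(0x94,0xdc) -> 0x94
vd[1] mask-off/keep -> 0x90
vd[2] and(0xf2,0xa6) -> 0xa2
vd[3] and(0x30,0x40) -> 0x00
vd[4] and(0x09,0x7d) -> 0x09
vd[5] mask-off/keep -> 0x69
vd[6] and(0x2d,0x94) -> 0x04
vd[7] mask-off/keep -> 0x1a
vd[8] and(0x33,0x56) -> 0x12
vd[9] mask-off/keep -> 0xb6
vd[10] mask-off/keep -> 0xb4
vd[11] and(0x67,0x49) -> 0x41
vd[12] mask-off/keep -> 0xe2
vd[13] mask-off/keep -> 0xe3
vd[14] and(0x89,0xde) -> 0x88
vd[15] and(0xaf,0x83) -> 0x83

vd = [148, 144, 162, 0, 9, 105, 4, 26, 18, 182, 180, 65, 226, 227, 136, 131]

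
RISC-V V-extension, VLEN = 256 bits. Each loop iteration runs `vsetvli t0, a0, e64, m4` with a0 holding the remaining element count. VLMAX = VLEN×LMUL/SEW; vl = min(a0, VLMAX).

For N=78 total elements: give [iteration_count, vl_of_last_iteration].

[iterations, last_vl] = [5, 14]

VLMAX = VLEN×LMUL/SEW = 256×4/64 = 16
78 elements at 16/iter → 5 passes, remainder 14 on the last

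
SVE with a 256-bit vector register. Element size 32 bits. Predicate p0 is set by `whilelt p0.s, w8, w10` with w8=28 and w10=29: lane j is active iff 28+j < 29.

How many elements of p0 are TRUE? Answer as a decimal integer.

register lanes = 256/32 = 8
whilelt: lane j active iff 28+j < 29 → j < 1 → 1 active

vl = 1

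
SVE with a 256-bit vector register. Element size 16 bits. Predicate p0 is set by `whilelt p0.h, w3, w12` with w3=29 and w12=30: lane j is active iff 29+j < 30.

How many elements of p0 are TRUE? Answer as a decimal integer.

vl = 1

register lanes = 256/16 = 16
p0[j] = (29+j < 30); true for j=0..0 → 1 lanes set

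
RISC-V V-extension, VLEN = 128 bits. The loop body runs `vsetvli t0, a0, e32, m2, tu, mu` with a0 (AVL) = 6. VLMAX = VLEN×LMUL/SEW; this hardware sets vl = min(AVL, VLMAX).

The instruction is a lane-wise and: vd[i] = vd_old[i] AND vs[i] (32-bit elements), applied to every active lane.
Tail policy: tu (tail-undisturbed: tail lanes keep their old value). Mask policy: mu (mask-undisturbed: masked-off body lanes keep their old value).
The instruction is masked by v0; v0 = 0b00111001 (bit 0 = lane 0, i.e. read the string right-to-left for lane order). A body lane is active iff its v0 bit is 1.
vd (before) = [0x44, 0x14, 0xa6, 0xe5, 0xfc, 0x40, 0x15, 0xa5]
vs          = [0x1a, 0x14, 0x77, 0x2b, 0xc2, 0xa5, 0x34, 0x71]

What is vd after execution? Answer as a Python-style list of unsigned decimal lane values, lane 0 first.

VLMAX = (128 × 2) / 32 = 8 lanes
AVL=6 ≤ VLMAX=8, so vl = 6
[0] and(0x44,0x1a) = 0x00
[1] mask-off/keep = 0x14
[2] mask-off/keep = 0xa6
[3] and(0xe5,0x2b) = 0x21
[4] and(0xfc,0xc2) = 0xc0
[5] and(0x40,0xa5) = 0x00
[6] tail/keep = 0x15
[7] tail/keep = 0xa5

vd = [0, 20, 166, 33, 192, 0, 21, 165]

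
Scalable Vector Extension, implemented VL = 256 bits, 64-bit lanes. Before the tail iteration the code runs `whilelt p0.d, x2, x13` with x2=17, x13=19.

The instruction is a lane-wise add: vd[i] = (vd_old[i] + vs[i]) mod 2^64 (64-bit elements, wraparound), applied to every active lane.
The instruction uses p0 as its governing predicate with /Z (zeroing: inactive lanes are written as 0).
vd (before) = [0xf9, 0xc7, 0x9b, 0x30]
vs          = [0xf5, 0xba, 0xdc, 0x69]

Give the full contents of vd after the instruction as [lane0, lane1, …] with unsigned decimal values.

vd = [494, 385, 0, 0]

256-bit reg / 64-bit elem → 4 lanes
whilelt: lane j active iff 17+j < 19 → j < 2 → 2 active
  i=0: add(0xf9,0xf5) → 494
  i=1: add(0xc7,0xba) → 385
  i=2: tail/zero → 0
  i=3: tail/zero → 0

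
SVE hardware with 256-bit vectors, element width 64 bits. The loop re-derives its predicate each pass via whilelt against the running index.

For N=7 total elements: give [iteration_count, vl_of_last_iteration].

[iterations, last_vl] = [2, 3]

256-bit reg / 64-bit elem → 4 lanes
7 elements at 4/iter → 2 passes, remainder 3 on the last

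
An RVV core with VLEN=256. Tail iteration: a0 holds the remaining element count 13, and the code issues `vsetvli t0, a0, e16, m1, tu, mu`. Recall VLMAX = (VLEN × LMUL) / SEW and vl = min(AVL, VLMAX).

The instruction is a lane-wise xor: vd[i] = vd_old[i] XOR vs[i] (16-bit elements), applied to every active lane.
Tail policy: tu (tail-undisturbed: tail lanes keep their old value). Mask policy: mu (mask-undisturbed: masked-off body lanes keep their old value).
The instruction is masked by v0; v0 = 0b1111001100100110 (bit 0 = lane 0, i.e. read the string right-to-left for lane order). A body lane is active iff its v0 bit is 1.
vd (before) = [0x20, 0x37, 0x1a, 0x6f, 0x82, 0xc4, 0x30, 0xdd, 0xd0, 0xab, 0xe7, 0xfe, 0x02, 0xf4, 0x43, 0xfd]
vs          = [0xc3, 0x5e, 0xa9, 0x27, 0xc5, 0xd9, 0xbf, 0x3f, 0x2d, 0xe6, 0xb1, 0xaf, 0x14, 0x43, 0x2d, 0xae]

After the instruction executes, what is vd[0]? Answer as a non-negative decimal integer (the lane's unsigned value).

vd[0] = 32

VLMAX = (256 × 1) / 16 = 16 lanes
vl ← min(13, 16) = 13
  i=0: mask-off/keep → 32
  i=1: xor(0x37,0x5e) → 105
  i=2: xor(0x1a,0xa9) → 179
  i=3: mask-off/keep → 111
  i=4: mask-off/keep → 130
  i=5: xor(0xc4,0xd9) → 29
  i=6: mask-off/keep → 48
  i=7: mask-off/keep → 221
  i=8: xor(0xd0,0x2d) → 253
  i=9: xor(0xab,0xe6) → 77
  i=10: mask-off/keep → 231
  i=11: mask-off/keep → 254
  i=12: xor(0x02,0x14) → 22
  i=13: tail/keep → 244
  i=14: tail/keep → 67
  i=15: tail/keep → 253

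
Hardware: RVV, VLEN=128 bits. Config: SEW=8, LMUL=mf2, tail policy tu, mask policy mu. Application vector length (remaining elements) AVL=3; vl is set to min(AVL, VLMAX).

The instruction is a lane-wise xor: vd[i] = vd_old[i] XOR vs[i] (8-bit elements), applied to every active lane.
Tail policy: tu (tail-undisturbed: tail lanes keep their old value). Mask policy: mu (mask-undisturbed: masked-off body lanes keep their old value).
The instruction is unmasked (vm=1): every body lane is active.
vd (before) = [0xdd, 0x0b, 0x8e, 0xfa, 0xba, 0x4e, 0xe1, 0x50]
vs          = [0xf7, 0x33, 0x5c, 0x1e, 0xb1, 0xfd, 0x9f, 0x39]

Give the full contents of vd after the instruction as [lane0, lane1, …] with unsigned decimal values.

vd = [42, 56, 210, 250, 186, 78, 225, 80]

VLMAX = VLEN×LMUL/SEW = 128×1/2/8 = 8
vl = min(AVL, VLMAX) = min(3, 8) = 3
[0] xor(0xdd,0xf7) = 0x2a
[1] xor(0x0b,0x33) = 0x38
[2] xor(0x8e,0x5c) = 0xd2
[3] tail/keep = 0xfa
[4] tail/keep = 0xba
[5] tail/keep = 0x4e
[6] tail/keep = 0xe1
[7] tail/keep = 0x50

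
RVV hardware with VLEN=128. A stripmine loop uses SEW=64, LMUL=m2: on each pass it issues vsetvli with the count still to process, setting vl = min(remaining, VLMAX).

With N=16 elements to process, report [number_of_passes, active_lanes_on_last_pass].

VLMAX = (128 × 2) / 64 = 4 lanes
iterations = ceil(16/4) = 4; final-pass vl = 4

[iterations, last_vl] = [4, 4]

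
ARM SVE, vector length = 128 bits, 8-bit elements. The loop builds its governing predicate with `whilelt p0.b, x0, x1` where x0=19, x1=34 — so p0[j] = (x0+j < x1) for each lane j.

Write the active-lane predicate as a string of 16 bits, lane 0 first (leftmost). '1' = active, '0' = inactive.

predicate = 1111111111111110

register lanes = 128/8 = 16
whilelt: lane j active iff 19+j < 34 → j < 15 → 15 active
bits (lane 0 leftmost): 1111111111111110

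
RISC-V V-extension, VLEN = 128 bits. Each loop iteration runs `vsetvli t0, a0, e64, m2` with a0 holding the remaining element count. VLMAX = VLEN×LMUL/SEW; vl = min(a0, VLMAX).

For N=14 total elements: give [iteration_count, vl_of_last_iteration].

[iterations, last_vl] = [4, 2]

VLMAX = VLEN×LMUL/SEW = 128×2/64 = 4
14 elements at 4/iter → 4 passes, remainder 2 on the last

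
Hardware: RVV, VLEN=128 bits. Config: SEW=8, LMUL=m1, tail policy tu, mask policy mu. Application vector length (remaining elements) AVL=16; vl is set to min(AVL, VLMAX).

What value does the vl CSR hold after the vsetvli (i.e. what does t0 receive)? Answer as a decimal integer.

vl = 16

VLMAX = VLEN×LMUL/SEW = 128×1/8 = 16
vl = min(AVL, VLMAX) = min(16, 16) = 16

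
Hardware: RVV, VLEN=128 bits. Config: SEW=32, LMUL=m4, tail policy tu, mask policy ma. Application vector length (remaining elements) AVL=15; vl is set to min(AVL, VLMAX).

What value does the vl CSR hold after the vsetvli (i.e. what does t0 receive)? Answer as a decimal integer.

lanes per group: 128·4/32 = 16
vl ← min(15, 16) = 15

vl = 15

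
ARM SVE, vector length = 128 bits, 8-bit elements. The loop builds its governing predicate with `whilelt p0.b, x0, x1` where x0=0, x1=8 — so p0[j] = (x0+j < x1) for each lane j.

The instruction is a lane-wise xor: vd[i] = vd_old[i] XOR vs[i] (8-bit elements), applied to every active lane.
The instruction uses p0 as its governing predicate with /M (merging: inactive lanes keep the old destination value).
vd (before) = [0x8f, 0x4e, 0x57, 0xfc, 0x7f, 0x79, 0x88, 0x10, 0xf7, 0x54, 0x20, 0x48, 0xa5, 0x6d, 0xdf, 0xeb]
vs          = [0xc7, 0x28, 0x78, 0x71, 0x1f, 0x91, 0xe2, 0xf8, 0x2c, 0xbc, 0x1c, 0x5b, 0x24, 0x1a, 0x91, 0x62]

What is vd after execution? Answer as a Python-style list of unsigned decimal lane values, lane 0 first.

128-bit reg / 8-bit elem → 16 lanes
whilelt: lane j active iff 0+j < 8 → j < 8 → 8 active
lane  0: xor(0x8f,0xc7) ⇒ 0x48
lane  1: xor(0x4e,0x28) ⇒ 0x66
lane  2: xor(0x57,0x78) ⇒ 0x2f
lane  3: xor(0xfc,0x71) ⇒ 0x8d
lane  4: xor(0x7f,0x1f) ⇒ 0x60
lane  5: xor(0x79,0x91) ⇒ 0xe8
lane  6: xor(0x88,0xe2) ⇒ 0x6a
lane  7: xor(0x10,0xf8) ⇒ 0xe8
lane  8: tail/keep ⇒ 0xf7
lane  9: tail/keep ⇒ 0x54
lane 10: tail/keep ⇒ 0x20
lane 11: tail/keep ⇒ 0x48
lane 12: tail/keep ⇒ 0xa5
lane 13: tail/keep ⇒ 0x6d
lane 14: tail/keep ⇒ 0xdf
lane 15: tail/keep ⇒ 0xeb

vd = [72, 102, 47, 141, 96, 232, 106, 232, 247, 84, 32, 72, 165, 109, 223, 235]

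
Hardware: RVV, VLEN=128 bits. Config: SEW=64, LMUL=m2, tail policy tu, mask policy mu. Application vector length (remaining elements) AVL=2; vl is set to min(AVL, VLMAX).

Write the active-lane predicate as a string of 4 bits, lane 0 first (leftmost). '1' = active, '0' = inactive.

predicate = 1100

VLMAX = VLEN×LMUL/SEW = 128×2/64 = 4
vl ← min(2, 4) = 2
bits (lane 0 leftmost): 1100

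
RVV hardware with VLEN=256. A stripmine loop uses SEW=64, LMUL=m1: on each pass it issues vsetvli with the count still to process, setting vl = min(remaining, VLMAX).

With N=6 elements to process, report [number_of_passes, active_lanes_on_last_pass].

VLMAX = (256 × 1) / 64 = 4 lanes
N=6: ⌈6/4⌉ = 2 iters; last vl = 6 − 1×4 = 2

[iterations, last_vl] = [2, 2]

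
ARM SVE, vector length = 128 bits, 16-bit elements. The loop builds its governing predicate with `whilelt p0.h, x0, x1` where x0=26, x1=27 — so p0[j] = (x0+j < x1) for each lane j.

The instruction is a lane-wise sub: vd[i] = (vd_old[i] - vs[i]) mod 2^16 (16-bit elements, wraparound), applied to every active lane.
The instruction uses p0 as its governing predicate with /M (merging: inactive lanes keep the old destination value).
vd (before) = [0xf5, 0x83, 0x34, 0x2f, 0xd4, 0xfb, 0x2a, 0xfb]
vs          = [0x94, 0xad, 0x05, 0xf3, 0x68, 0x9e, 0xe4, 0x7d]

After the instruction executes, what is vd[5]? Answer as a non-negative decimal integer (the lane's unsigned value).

lane count: 128 div 16 = 8
p0[j] = (26+j < 27); true for j=0..0 → 1 lanes set
  i=0: sub(0xf5,0x94) → 97
  i=1: tail/keep → 131
  i=2: tail/keep → 52
  i=3: tail/keep → 47
  i=4: tail/keep → 212
  i=5: tail/keep → 251
  i=6: tail/keep → 42
  i=7: tail/keep → 251

vd[5] = 251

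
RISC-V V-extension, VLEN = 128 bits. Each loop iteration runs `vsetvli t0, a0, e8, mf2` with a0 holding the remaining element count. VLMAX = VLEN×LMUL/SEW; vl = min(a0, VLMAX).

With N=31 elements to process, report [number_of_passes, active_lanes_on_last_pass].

[iterations, last_vl] = [4, 7]

VLMAX = VLEN×LMUL/SEW = 128×1/2/8 = 8
iterations = ceil(31/8) = 4; final-pass vl = 7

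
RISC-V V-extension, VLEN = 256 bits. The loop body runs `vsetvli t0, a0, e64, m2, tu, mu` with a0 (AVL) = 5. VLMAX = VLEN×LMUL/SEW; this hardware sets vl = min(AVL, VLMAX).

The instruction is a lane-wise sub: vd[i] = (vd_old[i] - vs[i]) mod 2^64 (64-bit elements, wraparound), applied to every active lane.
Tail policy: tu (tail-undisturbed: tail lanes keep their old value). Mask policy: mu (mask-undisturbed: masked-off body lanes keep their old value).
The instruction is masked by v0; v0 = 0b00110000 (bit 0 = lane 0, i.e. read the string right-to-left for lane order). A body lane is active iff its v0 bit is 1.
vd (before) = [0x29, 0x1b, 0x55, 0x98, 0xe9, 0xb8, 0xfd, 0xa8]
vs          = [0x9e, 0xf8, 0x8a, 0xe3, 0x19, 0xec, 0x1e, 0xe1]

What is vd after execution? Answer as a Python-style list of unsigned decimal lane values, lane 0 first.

lanes per group: 256·2/64 = 8
AVL=5 ≤ VLMAX=8, so vl = 5
  i=0: mask-off/keep → 41
  i=1: mask-off/keep → 27
  i=2: mask-off/keep → 85
  i=3: mask-off/keep → 152
  i=4: sub(0xe9,0x19) → 208
  i=5: tail/keep → 184
  i=6: tail/keep → 253
  i=7: tail/keep → 168

vd = [41, 27, 85, 152, 208, 184, 253, 168]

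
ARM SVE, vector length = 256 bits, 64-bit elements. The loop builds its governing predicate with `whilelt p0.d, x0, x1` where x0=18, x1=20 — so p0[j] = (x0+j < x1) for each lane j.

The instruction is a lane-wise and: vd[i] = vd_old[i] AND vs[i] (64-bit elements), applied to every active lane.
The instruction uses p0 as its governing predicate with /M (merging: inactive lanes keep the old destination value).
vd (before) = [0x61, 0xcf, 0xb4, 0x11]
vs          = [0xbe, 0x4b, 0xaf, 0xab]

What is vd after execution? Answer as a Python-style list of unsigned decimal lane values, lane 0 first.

256-bit reg / 64-bit elem → 4 lanes
whilelt: lane j active iff 18+j < 20 → j < 2 → 2 active
lane  0: and(0x61,0xbe) ⇒ 0x20
lane  1: and(0xcf,0x4b) ⇒ 0x4b
lane  2: tail/keep ⇒ 0xb4
lane  3: tail/keep ⇒ 0x11

vd = [32, 75, 180, 17]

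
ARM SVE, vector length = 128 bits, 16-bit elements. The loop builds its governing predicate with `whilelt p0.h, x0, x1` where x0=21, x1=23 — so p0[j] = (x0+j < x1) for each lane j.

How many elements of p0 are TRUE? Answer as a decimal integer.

lane count: 128 div 16 = 8
p0[j] = (21+j < 23); true for j=0..1 → 2 lanes set

vl = 2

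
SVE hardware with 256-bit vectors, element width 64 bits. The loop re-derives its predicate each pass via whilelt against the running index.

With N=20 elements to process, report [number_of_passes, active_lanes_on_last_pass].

register lanes = 256/64 = 4
iterations = ceil(20/4) = 5; final-pass vl = 4

[iterations, last_vl] = [5, 4]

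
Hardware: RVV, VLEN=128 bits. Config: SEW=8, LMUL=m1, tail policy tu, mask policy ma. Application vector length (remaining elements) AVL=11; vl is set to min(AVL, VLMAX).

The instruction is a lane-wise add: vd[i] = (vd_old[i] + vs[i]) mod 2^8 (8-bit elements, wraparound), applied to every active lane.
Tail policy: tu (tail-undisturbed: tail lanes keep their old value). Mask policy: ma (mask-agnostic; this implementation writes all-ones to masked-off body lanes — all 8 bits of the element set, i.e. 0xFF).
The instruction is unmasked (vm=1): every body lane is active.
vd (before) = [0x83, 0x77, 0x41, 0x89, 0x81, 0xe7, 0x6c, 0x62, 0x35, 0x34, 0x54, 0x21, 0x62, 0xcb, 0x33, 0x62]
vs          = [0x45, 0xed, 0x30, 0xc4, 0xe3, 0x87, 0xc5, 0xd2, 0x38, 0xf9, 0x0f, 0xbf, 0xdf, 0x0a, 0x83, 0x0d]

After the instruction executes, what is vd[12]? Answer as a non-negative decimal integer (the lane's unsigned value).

VLMAX = VLEN×LMUL/SEW = 128×1/8 = 16
vl ← min(11, 16) = 11
[0] add(0x83,0x45) = 0xc8
[1] add(0x77,0xed) = 0x64
[2] add(0x41,0x30) = 0x71
[3] add(0x89,0xc4) = 0x4d
[4] add(0x81,0xe3) = 0x64
[5] add(0xe7,0x87) = 0x6e
[6] add(0x6c,0xc5) = 0x31
[7] add(0x62,0xd2) = 0x34
[8] add(0x35,0x38) = 0x6d
[9] add(0x34,0xf9) = 0x2d
[10] add(0x54,0x0f) = 0x63
[11] tail/keep = 0x21
[12] tail/keep = 0x62
[13] tail/keep = 0xcb
[14] tail/keep = 0x33
[15] tail/keep = 0x62

vd[12] = 98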